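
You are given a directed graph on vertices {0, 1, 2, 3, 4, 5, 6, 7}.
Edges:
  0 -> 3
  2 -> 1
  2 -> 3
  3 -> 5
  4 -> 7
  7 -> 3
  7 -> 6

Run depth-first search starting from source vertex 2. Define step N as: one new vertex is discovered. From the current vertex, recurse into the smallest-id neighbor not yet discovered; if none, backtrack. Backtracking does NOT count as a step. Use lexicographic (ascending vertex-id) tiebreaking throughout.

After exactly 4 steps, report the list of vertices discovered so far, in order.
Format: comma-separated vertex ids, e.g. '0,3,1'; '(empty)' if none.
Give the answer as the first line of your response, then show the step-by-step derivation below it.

2,1,3,5

step 1: discover 2; path=2; order=2
step 2: discover 1; path=2>1; order=2,1
step 3: discover 3; path=2>3; order=2,1,3
step 4: discover 5; path=2>3>5; order=2,1,3,5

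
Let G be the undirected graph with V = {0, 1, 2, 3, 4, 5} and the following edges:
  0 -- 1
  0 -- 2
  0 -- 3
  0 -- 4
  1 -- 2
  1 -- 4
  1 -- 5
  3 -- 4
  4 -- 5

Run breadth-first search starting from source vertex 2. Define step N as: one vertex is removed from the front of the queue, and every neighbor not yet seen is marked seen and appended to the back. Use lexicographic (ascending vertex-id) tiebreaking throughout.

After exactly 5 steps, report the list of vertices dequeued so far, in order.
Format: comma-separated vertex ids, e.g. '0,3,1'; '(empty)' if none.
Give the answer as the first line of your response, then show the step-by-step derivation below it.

2,0,1,3,4

step 1: dequeue 2; queue=[0,1]; order=2
step 2: dequeue 0; queue=[1,3,4]; order=2,0
step 3: dequeue 1; queue=[3,4,5]; order=2,0,1
step 4: dequeue 3; queue=[4,5]; order=2,0,1,3
step 5: dequeue 4; queue=[5]; order=2,0,1,3,4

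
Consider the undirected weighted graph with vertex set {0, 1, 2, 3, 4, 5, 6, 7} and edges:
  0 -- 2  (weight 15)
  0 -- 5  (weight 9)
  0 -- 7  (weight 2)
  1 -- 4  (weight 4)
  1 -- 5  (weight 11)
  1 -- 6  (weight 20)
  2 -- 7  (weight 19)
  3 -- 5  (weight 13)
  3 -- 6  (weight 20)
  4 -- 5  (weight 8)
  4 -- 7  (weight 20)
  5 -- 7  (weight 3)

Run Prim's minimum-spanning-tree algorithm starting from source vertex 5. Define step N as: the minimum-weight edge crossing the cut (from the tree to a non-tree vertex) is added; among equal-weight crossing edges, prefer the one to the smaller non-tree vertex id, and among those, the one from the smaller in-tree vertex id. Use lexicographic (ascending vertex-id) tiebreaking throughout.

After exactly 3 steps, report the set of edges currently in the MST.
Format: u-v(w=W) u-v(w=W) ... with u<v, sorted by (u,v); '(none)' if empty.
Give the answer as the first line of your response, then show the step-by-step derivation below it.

0-7(w=2) 4-5(w=8) 5-7(w=3)

step 1: add edge 5-7 (w=3); MST = {5-7(w=3)}
step 2: add edge 0-7 (w=2); MST = {0-7(w=2) 5-7(w=3)}
step 3: add edge 4-5 (w=8); MST = {0-7(w=2) 4-5(w=8) 5-7(w=3)}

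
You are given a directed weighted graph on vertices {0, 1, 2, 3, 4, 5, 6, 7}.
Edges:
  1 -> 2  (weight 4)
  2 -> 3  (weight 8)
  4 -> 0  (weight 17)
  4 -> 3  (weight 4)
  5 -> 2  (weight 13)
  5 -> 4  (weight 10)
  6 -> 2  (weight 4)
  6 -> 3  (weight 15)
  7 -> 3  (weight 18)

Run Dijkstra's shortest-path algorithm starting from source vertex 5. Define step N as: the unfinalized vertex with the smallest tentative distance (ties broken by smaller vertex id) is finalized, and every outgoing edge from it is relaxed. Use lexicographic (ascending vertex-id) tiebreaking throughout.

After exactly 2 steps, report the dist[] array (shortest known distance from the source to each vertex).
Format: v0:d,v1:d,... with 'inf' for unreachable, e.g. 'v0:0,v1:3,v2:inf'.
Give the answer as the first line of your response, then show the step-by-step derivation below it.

v0:27,v1:inf,v2:13,v3:14,v4:10,v5:0,v6:inf,v7:inf

step 1: dist = v0:inf,v1:inf,v2:13,v3:inf,v4:10,v5:0,v6:inf,v7:inf
step 2: dist = v0:27,v1:inf,v2:13,v3:14,v4:10,v5:0,v6:inf,v7:inf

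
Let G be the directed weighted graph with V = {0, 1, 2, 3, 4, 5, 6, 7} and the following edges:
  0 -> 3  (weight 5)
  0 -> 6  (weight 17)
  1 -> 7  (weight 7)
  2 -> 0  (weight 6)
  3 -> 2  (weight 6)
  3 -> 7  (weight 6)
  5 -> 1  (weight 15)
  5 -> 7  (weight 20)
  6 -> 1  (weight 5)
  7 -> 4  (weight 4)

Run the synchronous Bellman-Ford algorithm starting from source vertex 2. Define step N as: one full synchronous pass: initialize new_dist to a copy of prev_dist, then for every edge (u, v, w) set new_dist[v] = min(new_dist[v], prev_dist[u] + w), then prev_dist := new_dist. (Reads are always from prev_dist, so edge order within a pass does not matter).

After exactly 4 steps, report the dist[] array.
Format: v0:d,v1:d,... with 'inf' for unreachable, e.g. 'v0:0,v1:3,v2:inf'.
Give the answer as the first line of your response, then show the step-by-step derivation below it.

v0:6,v1:28,v2:0,v3:11,v4:21,v5:inf,v6:23,v7:17

step 1: dist = v0:6,v1:inf,v2:0,v3:inf,v4:inf,v5:inf,v6:inf,v7:inf
step 2: dist = v0:6,v1:inf,v2:0,v3:11,v4:inf,v5:inf,v6:23,v7:inf
step 3: dist = v0:6,v1:28,v2:0,v3:11,v4:inf,v5:inf,v6:23,v7:17
step 4: dist = v0:6,v1:28,v2:0,v3:11,v4:21,v5:inf,v6:23,v7:17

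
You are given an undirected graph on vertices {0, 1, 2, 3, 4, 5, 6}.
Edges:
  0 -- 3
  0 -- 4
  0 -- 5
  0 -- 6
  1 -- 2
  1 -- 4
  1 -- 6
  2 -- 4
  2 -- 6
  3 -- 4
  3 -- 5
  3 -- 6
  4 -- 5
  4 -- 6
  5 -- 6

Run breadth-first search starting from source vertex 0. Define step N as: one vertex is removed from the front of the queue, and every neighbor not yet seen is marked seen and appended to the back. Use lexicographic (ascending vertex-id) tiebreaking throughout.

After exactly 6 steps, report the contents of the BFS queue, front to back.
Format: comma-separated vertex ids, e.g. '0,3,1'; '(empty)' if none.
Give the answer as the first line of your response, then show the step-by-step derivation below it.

2

step 1: dequeue 0; queue=[3,4,5,6]; order=0
step 2: dequeue 3; queue=[4,5,6]; order=0,3
step 3: dequeue 4; queue=[5,6,1,2]; order=0,3,4
step 4: dequeue 5; queue=[6,1,2]; order=0,3,4,5
step 5: dequeue 6; queue=[1,2]; order=0,3,4,5,6
step 6: dequeue 1; queue=[2]; order=0,3,4,5,6,1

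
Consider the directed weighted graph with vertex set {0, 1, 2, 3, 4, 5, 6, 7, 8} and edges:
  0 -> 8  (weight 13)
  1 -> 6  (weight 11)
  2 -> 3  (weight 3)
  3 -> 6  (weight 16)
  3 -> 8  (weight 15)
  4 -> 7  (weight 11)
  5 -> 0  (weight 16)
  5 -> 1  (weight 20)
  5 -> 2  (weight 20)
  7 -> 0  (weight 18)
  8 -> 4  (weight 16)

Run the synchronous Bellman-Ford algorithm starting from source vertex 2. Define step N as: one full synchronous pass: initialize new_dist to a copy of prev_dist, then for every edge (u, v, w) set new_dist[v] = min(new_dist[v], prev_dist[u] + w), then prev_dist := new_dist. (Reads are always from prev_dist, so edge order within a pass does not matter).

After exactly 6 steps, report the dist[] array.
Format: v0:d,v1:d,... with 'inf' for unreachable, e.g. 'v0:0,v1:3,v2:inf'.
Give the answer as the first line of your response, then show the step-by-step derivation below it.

v0:63,v1:inf,v2:0,v3:3,v4:34,v5:inf,v6:19,v7:45,v8:18

step 1: dist = v0:inf,v1:inf,v2:0,v3:3,v4:inf,v5:inf,v6:inf,v7:inf,v8:inf
step 2: dist = v0:inf,v1:inf,v2:0,v3:3,v4:inf,v5:inf,v6:19,v7:inf,v8:18
step 3: dist = v0:inf,v1:inf,v2:0,v3:3,v4:34,v5:inf,v6:19,v7:inf,v8:18
step 4: dist = v0:inf,v1:inf,v2:0,v3:3,v4:34,v5:inf,v6:19,v7:45,v8:18
step 5: dist = v0:63,v1:inf,v2:0,v3:3,v4:34,v5:inf,v6:19,v7:45,v8:18
step 6: dist = v0:63,v1:inf,v2:0,v3:3,v4:34,v5:inf,v6:19,v7:45,v8:18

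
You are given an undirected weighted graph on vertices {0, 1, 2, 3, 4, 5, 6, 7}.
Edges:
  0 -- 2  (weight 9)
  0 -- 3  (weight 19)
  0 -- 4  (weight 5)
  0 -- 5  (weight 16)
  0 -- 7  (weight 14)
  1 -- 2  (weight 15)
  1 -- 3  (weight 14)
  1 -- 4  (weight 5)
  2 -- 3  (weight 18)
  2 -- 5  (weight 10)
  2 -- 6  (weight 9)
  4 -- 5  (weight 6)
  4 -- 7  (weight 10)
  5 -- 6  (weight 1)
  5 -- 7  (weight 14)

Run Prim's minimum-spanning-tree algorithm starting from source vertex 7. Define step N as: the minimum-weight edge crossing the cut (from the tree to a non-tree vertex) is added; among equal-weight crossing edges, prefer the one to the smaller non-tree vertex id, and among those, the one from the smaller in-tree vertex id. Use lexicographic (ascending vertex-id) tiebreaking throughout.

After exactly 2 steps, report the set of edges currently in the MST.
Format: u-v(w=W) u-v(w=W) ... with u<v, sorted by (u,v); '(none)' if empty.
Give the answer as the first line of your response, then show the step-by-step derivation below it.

0-4(w=5) 4-7(w=10)

step 1: add edge 4-7 (w=10); MST = {4-7(w=10)}
step 2: add edge 0-4 (w=5); MST = {0-4(w=5) 4-7(w=10)}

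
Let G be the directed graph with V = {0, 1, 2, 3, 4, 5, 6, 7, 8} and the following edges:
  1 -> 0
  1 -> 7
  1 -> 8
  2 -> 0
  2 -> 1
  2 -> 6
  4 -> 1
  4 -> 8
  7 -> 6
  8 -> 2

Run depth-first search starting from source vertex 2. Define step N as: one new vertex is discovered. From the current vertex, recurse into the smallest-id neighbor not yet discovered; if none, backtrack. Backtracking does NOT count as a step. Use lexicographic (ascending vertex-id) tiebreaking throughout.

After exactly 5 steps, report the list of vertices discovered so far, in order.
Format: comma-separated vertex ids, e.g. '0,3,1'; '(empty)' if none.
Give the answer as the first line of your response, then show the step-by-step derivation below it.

2,0,1,7,6

step 1: discover 2; path=2; order=2
step 2: discover 0; path=2>0; order=2,0
step 3: discover 1; path=2>1; order=2,0,1
step 4: discover 7; path=2>1>7; order=2,0,1,7
step 5: discover 6; path=2>1>7>6; order=2,0,1,7,6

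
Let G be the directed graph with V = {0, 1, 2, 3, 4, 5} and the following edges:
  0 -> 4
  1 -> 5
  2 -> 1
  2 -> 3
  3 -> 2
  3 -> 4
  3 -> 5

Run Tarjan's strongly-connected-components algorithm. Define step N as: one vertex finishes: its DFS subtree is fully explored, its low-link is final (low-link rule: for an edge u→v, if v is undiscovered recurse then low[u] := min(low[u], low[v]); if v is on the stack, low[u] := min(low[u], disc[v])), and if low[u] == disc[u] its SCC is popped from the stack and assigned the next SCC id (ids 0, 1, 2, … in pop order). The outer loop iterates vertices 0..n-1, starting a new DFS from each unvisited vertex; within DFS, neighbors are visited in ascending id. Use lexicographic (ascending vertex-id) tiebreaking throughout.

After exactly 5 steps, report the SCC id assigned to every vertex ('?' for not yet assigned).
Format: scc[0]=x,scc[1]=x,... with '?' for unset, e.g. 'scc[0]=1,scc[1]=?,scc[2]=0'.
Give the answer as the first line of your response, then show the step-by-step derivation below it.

scc[0]=1,scc[1]=3,scc[2]=?,scc[3]=?,scc[4]=0,scc[5]=2

step 1: low=(low[0]=0,low[1]=?,low[2]=?,low[3]=?,low[4]=1,low[5]=?); scc=(scc[0]=?,scc[1]=?,scc[2]=?,scc[3]=?,scc[4]=0,scc[5]=?)
step 2: low=(low[0]=0,low[1]=?,low[2]=?,low[3]=?,low[4]=1,low[5]=?); scc=(scc[0]=1,scc[1]=?,scc[2]=?,scc[3]=?,scc[4]=0,scc[5]=?)
step 3: low=(low[0]=0,low[1]=2,low[2]=?,low[3]=?,low[4]=1,low[5]=3); scc=(scc[0]=1,scc[1]=?,scc[2]=?,scc[3]=?,scc[4]=0,scc[5]=2)
step 4: low=(low[0]=0,low[1]=2,low[2]=?,low[3]=?,low[4]=1,low[5]=3); scc=(scc[0]=1,scc[1]=3,scc[2]=?,scc[3]=?,scc[4]=0,scc[5]=2)
step 5: low=(low[0]=0,low[1]=2,low[2]=4,low[3]=4,low[4]=1,low[5]=3); scc=(scc[0]=1,scc[1]=3,scc[2]=?,scc[3]=?,scc[4]=0,scc[5]=2)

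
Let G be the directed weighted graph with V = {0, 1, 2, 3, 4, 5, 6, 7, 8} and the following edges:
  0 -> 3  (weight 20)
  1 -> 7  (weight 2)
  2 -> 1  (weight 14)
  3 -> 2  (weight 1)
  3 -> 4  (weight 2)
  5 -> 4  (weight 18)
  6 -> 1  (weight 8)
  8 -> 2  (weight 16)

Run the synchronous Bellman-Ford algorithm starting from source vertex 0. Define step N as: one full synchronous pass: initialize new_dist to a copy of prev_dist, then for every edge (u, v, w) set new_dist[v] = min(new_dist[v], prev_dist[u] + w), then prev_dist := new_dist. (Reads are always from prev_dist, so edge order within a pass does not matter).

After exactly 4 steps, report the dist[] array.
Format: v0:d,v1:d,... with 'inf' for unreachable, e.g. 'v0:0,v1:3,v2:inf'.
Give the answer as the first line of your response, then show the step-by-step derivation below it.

v0:0,v1:35,v2:21,v3:20,v4:22,v5:inf,v6:inf,v7:37,v8:inf

step 1: dist = v0:0,v1:inf,v2:inf,v3:20,v4:inf,v5:inf,v6:inf,v7:inf,v8:inf
step 2: dist = v0:0,v1:inf,v2:21,v3:20,v4:22,v5:inf,v6:inf,v7:inf,v8:inf
step 3: dist = v0:0,v1:35,v2:21,v3:20,v4:22,v5:inf,v6:inf,v7:inf,v8:inf
step 4: dist = v0:0,v1:35,v2:21,v3:20,v4:22,v5:inf,v6:inf,v7:37,v8:inf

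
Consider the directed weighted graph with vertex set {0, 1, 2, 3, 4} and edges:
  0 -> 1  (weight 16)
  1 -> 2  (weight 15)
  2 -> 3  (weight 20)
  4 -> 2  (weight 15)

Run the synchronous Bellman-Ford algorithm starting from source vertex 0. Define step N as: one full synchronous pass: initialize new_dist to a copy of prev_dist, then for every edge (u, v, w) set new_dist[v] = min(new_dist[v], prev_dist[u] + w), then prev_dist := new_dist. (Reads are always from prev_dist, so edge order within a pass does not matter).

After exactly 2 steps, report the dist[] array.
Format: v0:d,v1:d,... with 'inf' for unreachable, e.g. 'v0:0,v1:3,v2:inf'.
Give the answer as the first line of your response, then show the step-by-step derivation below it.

v0:0,v1:16,v2:31,v3:inf,v4:inf

step 1: dist = v0:0,v1:16,v2:inf,v3:inf,v4:inf
step 2: dist = v0:0,v1:16,v2:31,v3:inf,v4:inf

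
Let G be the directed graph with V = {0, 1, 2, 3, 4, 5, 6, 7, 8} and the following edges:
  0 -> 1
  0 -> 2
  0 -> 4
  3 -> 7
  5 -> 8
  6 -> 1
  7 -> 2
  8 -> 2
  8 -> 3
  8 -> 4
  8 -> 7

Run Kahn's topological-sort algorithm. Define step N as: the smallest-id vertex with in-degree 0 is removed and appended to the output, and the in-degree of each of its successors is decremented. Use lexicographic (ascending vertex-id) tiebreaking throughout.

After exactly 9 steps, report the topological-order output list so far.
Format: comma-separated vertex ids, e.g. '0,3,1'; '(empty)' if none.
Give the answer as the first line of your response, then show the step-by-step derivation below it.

0,5,6,1,8,3,4,7,2

step 1: output 0; order=[0]; indeg=(0,1,2,1,1,0,0,2,1)
step 2: output 5; order=[0,5]; indeg=(0,1,2,1,1,0,0,2,0)
step 3: output 6; order=[0,5,6]; indeg=(0,0,2,1,1,0,0,2,0)
step 4: output 1; order=[0,5,6,1]; indeg=(0,0,2,1,1,0,0,2,0)
step 5: output 8; order=[0,5,6,1,8]; indeg=(0,0,1,0,0,0,0,1,0)
step 6: output 3; order=[0,5,6,1,8,3]; indeg=(0,0,1,0,0,0,0,0,0)
step 7: output 4; order=[0,5,6,1,8,3,4]; indeg=(0,0,1,0,0,0,0,0,0)
step 8: output 7; order=[0,5,6,1,8,3,4,7]; indeg=(0,0,0,0,0,0,0,0,0)
step 9: output 2; order=[0,5,6,1,8,3,4,7,2]; indeg=(0,0,0,0,0,0,0,0,0)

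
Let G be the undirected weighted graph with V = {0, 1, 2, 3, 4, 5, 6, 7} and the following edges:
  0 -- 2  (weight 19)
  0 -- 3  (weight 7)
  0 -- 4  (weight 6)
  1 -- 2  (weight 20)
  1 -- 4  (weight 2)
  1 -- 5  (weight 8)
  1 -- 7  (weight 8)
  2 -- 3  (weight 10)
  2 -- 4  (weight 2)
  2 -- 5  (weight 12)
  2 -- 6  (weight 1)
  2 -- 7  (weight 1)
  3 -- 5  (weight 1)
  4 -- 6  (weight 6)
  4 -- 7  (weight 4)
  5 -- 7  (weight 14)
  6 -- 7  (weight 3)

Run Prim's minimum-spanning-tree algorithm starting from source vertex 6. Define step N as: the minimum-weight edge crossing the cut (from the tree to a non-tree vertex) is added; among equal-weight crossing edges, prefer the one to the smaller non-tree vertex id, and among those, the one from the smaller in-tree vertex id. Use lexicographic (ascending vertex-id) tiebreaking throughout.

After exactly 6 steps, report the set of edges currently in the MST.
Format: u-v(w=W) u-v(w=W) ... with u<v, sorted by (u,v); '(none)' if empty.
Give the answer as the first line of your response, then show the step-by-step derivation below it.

0-3(w=7) 0-4(w=6) 1-4(w=2) 2-4(w=2) 2-6(w=1) 2-7(w=1)

step 1: add edge 2-6 (w=1); MST = {2-6(w=1)}
step 2: add edge 2-7 (w=1); MST = {2-6(w=1) 2-7(w=1)}
step 3: add edge 2-4 (w=2); MST = {2-4(w=2) 2-6(w=1) 2-7(w=1)}
step 4: add edge 1-4 (w=2); MST = {1-4(w=2) 2-4(w=2) 2-6(w=1) 2-7(w=1)}
step 5: add edge 0-4 (w=6); MST = {0-4(w=6) 1-4(w=2) 2-4(w=2) 2-6(w=1) 2-7(w=1)}
step 6: add edge 0-3 (w=7); MST = {0-3(w=7) 0-4(w=6) 1-4(w=2) 2-4(w=2) 2-6(w=1) 2-7(w=1)}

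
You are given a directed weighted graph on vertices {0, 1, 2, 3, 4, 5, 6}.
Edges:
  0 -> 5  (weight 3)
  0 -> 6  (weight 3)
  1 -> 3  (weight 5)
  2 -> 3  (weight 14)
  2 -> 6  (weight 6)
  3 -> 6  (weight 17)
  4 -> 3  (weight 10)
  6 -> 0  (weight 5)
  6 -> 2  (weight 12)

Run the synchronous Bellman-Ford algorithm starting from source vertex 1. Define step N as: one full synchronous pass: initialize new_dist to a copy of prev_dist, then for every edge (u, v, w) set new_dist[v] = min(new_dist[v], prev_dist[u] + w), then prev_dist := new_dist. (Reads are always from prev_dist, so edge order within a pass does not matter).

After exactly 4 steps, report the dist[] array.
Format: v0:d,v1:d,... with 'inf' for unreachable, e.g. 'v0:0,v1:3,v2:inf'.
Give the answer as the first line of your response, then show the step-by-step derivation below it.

v0:27,v1:0,v2:34,v3:5,v4:inf,v5:30,v6:22

step 1: dist = v0:inf,v1:0,v2:inf,v3:5,v4:inf,v5:inf,v6:inf
step 2: dist = v0:inf,v1:0,v2:inf,v3:5,v4:inf,v5:inf,v6:22
step 3: dist = v0:27,v1:0,v2:34,v3:5,v4:inf,v5:inf,v6:22
step 4: dist = v0:27,v1:0,v2:34,v3:5,v4:inf,v5:30,v6:22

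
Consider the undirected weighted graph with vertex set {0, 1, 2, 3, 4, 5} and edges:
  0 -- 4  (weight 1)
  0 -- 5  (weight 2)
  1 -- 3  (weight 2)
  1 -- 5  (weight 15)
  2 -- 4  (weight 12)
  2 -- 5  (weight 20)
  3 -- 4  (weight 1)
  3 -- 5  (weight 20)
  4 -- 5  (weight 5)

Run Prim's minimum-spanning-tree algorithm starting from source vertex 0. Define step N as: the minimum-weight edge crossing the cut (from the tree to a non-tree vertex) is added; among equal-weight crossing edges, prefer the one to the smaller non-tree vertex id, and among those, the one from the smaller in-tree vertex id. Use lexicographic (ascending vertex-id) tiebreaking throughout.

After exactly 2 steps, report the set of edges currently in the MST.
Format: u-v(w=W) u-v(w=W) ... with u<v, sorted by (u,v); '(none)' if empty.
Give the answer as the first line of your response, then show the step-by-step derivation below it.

0-4(w=1) 3-4(w=1)

step 1: add edge 0-4 (w=1); MST = {0-4(w=1)}
step 2: add edge 3-4 (w=1); MST = {0-4(w=1) 3-4(w=1)}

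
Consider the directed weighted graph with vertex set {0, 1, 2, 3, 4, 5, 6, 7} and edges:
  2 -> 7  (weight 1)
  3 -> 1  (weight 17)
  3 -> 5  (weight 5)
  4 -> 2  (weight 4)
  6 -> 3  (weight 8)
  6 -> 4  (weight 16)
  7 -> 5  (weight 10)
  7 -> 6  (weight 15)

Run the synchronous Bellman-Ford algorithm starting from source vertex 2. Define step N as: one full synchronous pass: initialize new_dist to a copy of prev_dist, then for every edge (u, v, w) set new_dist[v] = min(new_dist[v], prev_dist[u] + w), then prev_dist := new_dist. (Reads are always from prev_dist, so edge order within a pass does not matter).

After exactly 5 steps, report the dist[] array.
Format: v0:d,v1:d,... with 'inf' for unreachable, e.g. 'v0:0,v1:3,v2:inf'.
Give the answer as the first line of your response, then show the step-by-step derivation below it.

v0:inf,v1:41,v2:0,v3:24,v4:32,v5:11,v6:16,v7:1

step 1: dist = v0:inf,v1:inf,v2:0,v3:inf,v4:inf,v5:inf,v6:inf,v7:1
step 2: dist = v0:inf,v1:inf,v2:0,v3:inf,v4:inf,v5:11,v6:16,v7:1
step 3: dist = v0:inf,v1:inf,v2:0,v3:24,v4:32,v5:11,v6:16,v7:1
step 4: dist = v0:inf,v1:41,v2:0,v3:24,v4:32,v5:11,v6:16,v7:1
step 5: dist = v0:inf,v1:41,v2:0,v3:24,v4:32,v5:11,v6:16,v7:1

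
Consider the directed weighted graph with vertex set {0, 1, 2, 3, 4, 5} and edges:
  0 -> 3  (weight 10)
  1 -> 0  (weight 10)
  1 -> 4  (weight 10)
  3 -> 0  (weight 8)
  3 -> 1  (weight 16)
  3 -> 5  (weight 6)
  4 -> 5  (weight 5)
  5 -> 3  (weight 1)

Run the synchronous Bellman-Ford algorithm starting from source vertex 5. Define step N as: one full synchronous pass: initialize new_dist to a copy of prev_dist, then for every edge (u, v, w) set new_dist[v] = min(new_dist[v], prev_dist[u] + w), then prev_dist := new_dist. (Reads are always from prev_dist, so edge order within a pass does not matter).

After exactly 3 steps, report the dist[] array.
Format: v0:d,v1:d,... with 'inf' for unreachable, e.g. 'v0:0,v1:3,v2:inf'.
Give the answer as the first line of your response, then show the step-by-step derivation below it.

v0:9,v1:17,v2:inf,v3:1,v4:27,v5:0

step 1: dist = v0:inf,v1:inf,v2:inf,v3:1,v4:inf,v5:0
step 2: dist = v0:9,v1:17,v2:inf,v3:1,v4:inf,v5:0
step 3: dist = v0:9,v1:17,v2:inf,v3:1,v4:27,v5:0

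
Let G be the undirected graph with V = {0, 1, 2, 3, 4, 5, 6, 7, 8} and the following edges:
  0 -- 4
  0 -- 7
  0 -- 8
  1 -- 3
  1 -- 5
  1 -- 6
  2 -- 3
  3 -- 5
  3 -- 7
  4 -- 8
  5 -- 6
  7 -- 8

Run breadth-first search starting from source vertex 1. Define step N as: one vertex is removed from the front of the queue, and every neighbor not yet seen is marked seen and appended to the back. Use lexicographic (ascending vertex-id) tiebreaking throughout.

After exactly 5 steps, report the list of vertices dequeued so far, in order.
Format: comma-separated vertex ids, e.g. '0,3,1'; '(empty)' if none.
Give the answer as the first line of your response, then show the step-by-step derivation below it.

1,3,5,6,2

step 1: dequeue 1; queue=[3,5,6]; order=1
step 2: dequeue 3; queue=[5,6,2,7]; order=1,3
step 3: dequeue 5; queue=[6,2,7]; order=1,3,5
step 4: dequeue 6; queue=[2,7]; order=1,3,5,6
step 5: dequeue 2; queue=[7]; order=1,3,5,6,2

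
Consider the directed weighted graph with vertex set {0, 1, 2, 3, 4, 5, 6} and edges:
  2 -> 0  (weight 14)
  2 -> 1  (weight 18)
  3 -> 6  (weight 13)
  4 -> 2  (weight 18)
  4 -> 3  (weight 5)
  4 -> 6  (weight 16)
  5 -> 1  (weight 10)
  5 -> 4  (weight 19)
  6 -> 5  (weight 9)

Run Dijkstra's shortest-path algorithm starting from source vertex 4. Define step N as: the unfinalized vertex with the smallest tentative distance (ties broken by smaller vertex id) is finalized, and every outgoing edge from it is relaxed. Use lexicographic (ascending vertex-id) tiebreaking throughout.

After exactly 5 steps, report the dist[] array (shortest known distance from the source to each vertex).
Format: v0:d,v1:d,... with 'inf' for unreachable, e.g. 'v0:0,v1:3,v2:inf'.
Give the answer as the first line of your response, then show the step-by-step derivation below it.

v0:32,v1:35,v2:18,v3:5,v4:0,v5:25,v6:16

step 1: dist = v0:inf,v1:inf,v2:18,v3:5,v4:0,v5:inf,v6:16
step 2: dist = v0:inf,v1:inf,v2:18,v3:5,v4:0,v5:inf,v6:16
step 3: dist = v0:inf,v1:inf,v2:18,v3:5,v4:0,v5:25,v6:16
step 4: dist = v0:32,v1:36,v2:18,v3:5,v4:0,v5:25,v6:16
step 5: dist = v0:32,v1:35,v2:18,v3:5,v4:0,v5:25,v6:16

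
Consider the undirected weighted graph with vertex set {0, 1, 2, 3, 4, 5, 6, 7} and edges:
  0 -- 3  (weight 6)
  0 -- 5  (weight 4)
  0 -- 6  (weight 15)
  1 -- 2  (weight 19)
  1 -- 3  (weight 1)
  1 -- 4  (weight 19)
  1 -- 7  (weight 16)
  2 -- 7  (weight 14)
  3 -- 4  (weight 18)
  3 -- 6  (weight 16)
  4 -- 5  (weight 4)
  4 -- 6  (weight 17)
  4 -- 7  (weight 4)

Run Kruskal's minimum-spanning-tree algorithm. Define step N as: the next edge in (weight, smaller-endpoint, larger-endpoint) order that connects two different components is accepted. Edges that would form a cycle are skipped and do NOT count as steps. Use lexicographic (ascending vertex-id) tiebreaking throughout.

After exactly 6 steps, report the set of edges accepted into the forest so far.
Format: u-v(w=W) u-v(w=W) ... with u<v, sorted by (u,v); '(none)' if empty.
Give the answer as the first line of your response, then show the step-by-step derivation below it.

0-3(w=6) 0-5(w=4) 1-3(w=1) 2-7(w=14) 4-5(w=4) 4-7(w=4)

step 1: add edge 1-3 (w=1); MST = {1-3(w=1)}
step 2: add edge 0-5 (w=4); MST = {0-5(w=4) 1-3(w=1)}
step 3: add edge 4-5 (w=4); MST = {0-5(w=4) 1-3(w=1) 4-5(w=4)}
step 4: add edge 4-7 (w=4); MST = {0-5(w=4) 1-3(w=1) 4-5(w=4) 4-7(w=4)}
step 5: add edge 0-3 (w=6); MST = {0-3(w=6) 0-5(w=4) 1-3(w=1) 4-5(w=4) 4-7(w=4)}
step 6: add edge 2-7 (w=14); MST = {0-3(w=6) 0-5(w=4) 1-3(w=1) 2-7(w=14) 4-5(w=4) 4-7(w=4)}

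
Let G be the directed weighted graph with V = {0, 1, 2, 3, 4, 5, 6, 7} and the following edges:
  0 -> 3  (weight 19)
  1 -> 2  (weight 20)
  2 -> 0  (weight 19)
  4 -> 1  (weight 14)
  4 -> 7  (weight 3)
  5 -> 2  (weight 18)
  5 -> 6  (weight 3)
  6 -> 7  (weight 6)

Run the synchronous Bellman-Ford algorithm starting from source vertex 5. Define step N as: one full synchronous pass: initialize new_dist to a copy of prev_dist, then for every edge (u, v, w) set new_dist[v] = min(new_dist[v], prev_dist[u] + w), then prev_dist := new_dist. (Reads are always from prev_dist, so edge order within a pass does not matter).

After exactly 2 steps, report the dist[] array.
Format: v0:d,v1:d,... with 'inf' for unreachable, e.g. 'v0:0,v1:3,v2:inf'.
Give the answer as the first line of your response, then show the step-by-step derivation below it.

v0:37,v1:inf,v2:18,v3:inf,v4:inf,v5:0,v6:3,v7:9

step 1: dist = v0:inf,v1:inf,v2:18,v3:inf,v4:inf,v5:0,v6:3,v7:inf
step 2: dist = v0:37,v1:inf,v2:18,v3:inf,v4:inf,v5:0,v6:3,v7:9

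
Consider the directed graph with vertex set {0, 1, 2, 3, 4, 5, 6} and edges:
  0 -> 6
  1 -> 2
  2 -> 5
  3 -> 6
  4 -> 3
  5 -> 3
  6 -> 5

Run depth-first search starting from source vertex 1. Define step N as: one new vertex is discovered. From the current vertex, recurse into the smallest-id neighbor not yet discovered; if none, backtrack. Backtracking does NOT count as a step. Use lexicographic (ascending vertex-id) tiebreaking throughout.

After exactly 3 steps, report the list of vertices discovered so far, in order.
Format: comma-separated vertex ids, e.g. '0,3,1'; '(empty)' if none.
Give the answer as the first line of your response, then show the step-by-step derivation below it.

1,2,5

step 1: discover 1; path=1; order=1
step 2: discover 2; path=1>2; order=1,2
step 3: discover 5; path=1>2>5; order=1,2,5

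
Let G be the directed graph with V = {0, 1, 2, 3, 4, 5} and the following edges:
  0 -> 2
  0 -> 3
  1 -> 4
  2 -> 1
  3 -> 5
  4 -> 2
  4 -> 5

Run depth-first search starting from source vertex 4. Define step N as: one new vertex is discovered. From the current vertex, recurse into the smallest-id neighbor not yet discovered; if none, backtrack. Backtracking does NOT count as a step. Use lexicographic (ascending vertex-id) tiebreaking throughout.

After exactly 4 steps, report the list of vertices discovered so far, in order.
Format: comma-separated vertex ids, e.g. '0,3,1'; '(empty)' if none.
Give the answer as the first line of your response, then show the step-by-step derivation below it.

4,2,1,5

step 1: discover 4; path=4; order=4
step 2: discover 2; path=4>2; order=4,2
step 3: discover 1; path=4>2>1; order=4,2,1
step 4: discover 5; path=4>5; order=4,2,1,5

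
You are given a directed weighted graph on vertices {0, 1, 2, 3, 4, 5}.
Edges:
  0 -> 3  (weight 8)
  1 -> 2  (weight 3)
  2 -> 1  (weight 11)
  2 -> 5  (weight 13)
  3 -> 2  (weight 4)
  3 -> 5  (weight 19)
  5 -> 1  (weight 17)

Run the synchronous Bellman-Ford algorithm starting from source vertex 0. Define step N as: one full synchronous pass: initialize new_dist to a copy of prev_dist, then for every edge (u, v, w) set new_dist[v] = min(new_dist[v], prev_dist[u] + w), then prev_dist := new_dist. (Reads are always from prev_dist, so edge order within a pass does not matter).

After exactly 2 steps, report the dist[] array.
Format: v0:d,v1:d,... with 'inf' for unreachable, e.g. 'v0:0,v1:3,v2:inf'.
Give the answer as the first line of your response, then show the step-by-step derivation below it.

v0:0,v1:inf,v2:12,v3:8,v4:inf,v5:27

step 1: dist = v0:0,v1:inf,v2:inf,v3:8,v4:inf,v5:inf
step 2: dist = v0:0,v1:inf,v2:12,v3:8,v4:inf,v5:27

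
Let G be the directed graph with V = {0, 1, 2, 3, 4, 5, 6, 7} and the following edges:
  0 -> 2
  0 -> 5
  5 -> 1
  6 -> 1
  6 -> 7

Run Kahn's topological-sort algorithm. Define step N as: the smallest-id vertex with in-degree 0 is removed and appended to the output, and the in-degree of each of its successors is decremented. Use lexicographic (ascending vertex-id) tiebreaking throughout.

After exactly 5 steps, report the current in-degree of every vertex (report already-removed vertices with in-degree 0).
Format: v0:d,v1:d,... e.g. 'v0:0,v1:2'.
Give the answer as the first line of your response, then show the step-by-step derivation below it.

v0:0,v1:1,v2:0,v3:0,v4:0,v5:0,v6:0,v7:1

step 1: output 0; order=[0]; indeg=(0,2,0,0,0,0,0,1)
step 2: output 2; order=[0,2]; indeg=(0,2,0,0,0,0,0,1)
step 3: output 3; order=[0,2,3]; indeg=(0,2,0,0,0,0,0,1)
step 4: output 4; order=[0,2,3,4]; indeg=(0,2,0,0,0,0,0,1)
step 5: output 5; order=[0,2,3,4,5]; indeg=(0,1,0,0,0,0,0,1)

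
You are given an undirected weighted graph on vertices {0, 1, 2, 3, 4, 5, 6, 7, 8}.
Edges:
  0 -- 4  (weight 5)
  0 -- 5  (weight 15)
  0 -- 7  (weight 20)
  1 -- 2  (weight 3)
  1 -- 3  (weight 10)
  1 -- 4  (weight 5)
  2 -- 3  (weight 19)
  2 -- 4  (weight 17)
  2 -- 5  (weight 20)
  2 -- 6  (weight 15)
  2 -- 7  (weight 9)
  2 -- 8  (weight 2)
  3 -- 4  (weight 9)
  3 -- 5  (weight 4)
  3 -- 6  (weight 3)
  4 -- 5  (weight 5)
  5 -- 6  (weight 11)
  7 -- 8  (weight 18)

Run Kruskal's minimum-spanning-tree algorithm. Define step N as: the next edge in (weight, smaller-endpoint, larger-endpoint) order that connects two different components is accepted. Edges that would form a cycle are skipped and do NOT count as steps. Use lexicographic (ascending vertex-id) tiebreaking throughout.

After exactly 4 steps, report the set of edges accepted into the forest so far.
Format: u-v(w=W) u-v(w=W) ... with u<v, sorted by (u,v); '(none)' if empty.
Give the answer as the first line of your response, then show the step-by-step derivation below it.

1-2(w=3) 2-8(w=2) 3-5(w=4) 3-6(w=3)

step 1: add edge 2-8 (w=2); MST = {2-8(w=2)}
step 2: add edge 1-2 (w=3); MST = {1-2(w=3) 2-8(w=2)}
step 3: add edge 3-6 (w=3); MST = {1-2(w=3) 2-8(w=2) 3-6(w=3)}
step 4: add edge 3-5 (w=4); MST = {1-2(w=3) 2-8(w=2) 3-5(w=4) 3-6(w=3)}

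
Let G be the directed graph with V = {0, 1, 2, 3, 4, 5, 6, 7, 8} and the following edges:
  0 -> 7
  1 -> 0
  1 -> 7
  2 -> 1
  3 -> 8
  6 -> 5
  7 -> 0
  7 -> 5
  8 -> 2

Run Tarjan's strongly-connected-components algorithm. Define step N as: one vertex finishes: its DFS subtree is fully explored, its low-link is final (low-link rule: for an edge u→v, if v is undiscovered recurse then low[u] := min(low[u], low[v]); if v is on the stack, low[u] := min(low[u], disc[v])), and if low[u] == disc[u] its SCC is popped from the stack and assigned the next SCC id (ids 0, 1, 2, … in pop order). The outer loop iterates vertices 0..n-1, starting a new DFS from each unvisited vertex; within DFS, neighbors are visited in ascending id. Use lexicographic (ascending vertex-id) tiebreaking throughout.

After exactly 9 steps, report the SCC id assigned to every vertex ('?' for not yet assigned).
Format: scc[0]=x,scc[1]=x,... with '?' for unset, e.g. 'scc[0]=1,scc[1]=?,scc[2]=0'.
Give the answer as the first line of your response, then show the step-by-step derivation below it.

scc[0]=1,scc[1]=2,scc[2]=3,scc[3]=5,scc[4]=6,scc[5]=0,scc[6]=7,scc[7]=1,scc[8]=4

step 1: low=(low[0]=0,low[1]=?,low[2]=?,low[3]=?,low[4]=?,low[5]=2,low[6]=?,low[7]=0,low[8]=?); scc=(scc[0]=?,scc[1]=?,scc[2]=?,scc[3]=?,scc[4]=?,scc[5]=0,scc[6]=?,scc[7]=?,scc[8]=?)
step 2: low=(low[0]=0,low[1]=?,low[2]=?,low[3]=?,low[4]=?,low[5]=2,low[6]=?,low[7]=0,low[8]=?); scc=(scc[0]=?,scc[1]=?,scc[2]=?,scc[3]=?,scc[4]=?,scc[5]=0,scc[6]=?,scc[7]=?,scc[8]=?)
step 3: low=(low[0]=0,low[1]=?,low[2]=?,low[3]=?,low[4]=?,low[5]=2,low[6]=?,low[7]=0,low[8]=?); scc=(scc[0]=1,scc[1]=?,scc[2]=?,scc[3]=?,scc[4]=?,scc[5]=0,scc[6]=?,scc[7]=1,scc[8]=?)
step 4: low=(low[0]=0,low[1]=3,low[2]=?,low[3]=?,low[4]=?,low[5]=2,low[6]=?,low[7]=0,low[8]=?); scc=(scc[0]=1,scc[1]=2,scc[2]=?,scc[3]=?,scc[4]=?,scc[5]=0,scc[6]=?,scc[7]=1,scc[8]=?)
step 5: low=(low[0]=0,low[1]=3,low[2]=4,low[3]=?,low[4]=?,low[5]=2,low[6]=?,low[7]=0,low[8]=?); scc=(scc[0]=1,scc[1]=2,scc[2]=3,scc[3]=?,scc[4]=?,scc[5]=0,scc[6]=?,scc[7]=1,scc[8]=?)
step 6: low=(low[0]=0,low[1]=3,low[2]=4,low[3]=5,low[4]=?,low[5]=2,low[6]=?,low[7]=0,low[8]=6); scc=(scc[0]=1,scc[1]=2,scc[2]=3,scc[3]=?,scc[4]=?,scc[5]=0,scc[6]=?,scc[7]=1,scc[8]=4)
step 7: low=(low[0]=0,low[1]=3,low[2]=4,low[3]=5,low[4]=?,low[5]=2,low[6]=?,low[7]=0,low[8]=6); scc=(scc[0]=1,scc[1]=2,scc[2]=3,scc[3]=5,scc[4]=?,scc[5]=0,scc[6]=?,scc[7]=1,scc[8]=4)
step 8: low=(low[0]=0,low[1]=3,low[2]=4,low[3]=5,low[4]=7,low[5]=2,low[6]=?,low[7]=0,low[8]=6); scc=(scc[0]=1,scc[1]=2,scc[2]=3,scc[3]=5,scc[4]=6,scc[5]=0,scc[6]=?,scc[7]=1,scc[8]=4)
step 9: low=(low[0]=0,low[1]=3,low[2]=4,low[3]=5,low[4]=7,low[5]=2,low[6]=8,low[7]=0,low[8]=6); scc=(scc[0]=1,scc[1]=2,scc[2]=3,scc[3]=5,scc[4]=6,scc[5]=0,scc[6]=7,scc[7]=1,scc[8]=4)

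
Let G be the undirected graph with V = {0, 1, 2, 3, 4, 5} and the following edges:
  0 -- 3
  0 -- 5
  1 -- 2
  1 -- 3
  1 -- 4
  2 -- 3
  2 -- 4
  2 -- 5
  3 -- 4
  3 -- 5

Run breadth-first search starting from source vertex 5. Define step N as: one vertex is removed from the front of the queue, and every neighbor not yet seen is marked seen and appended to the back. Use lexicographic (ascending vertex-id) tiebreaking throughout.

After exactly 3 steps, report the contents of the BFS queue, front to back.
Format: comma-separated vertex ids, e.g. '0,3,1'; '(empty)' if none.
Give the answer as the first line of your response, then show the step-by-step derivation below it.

3,1,4

step 1: dequeue 5; queue=[0,2,3]; order=5
step 2: dequeue 0; queue=[2,3]; order=5,0
step 3: dequeue 2; queue=[3,1,4]; order=5,0,2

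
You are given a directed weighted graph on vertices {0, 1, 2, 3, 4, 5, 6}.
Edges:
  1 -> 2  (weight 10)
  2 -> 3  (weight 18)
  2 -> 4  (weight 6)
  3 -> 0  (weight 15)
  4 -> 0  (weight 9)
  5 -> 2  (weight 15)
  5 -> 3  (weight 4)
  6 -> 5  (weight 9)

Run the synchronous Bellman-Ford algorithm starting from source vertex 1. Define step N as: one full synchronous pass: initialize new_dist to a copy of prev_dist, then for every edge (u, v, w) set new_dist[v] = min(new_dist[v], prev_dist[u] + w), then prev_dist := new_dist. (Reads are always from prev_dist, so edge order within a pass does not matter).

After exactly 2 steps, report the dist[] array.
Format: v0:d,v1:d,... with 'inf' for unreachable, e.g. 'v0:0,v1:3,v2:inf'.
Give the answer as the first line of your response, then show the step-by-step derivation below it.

v0:inf,v1:0,v2:10,v3:28,v4:16,v5:inf,v6:inf

step 1: dist = v0:inf,v1:0,v2:10,v3:inf,v4:inf,v5:inf,v6:inf
step 2: dist = v0:inf,v1:0,v2:10,v3:28,v4:16,v5:inf,v6:inf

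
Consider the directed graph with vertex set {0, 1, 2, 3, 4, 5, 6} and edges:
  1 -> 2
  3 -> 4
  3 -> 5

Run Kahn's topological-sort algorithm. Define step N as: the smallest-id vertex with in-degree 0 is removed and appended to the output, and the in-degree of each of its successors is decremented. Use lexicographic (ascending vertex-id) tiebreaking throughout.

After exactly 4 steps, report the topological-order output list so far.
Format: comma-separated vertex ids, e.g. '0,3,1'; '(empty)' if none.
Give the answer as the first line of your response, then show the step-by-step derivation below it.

0,1,2,3

step 1: output 0; order=[0]; indeg=(0,0,1,0,1,1,0)
step 2: output 1; order=[0,1]; indeg=(0,0,0,0,1,1,0)
step 3: output 2; order=[0,1,2]; indeg=(0,0,0,0,1,1,0)
step 4: output 3; order=[0,1,2,3]; indeg=(0,0,0,0,0,0,0)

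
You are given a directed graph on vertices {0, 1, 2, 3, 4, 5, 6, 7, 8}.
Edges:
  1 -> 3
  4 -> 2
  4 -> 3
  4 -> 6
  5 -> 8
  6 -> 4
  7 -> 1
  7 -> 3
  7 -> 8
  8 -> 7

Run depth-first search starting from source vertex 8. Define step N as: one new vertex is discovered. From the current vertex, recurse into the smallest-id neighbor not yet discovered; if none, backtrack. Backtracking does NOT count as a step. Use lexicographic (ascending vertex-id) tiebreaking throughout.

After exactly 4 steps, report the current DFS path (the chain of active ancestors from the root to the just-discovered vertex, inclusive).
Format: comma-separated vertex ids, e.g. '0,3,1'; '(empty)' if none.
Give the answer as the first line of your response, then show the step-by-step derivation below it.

8,7,1,3

step 1: discover 8; path=8; order=8
step 2: discover 7; path=8>7; order=8,7
step 3: discover 1; path=8>7>1; order=8,7,1
step 4: discover 3; path=8>7>1>3; order=8,7,1,3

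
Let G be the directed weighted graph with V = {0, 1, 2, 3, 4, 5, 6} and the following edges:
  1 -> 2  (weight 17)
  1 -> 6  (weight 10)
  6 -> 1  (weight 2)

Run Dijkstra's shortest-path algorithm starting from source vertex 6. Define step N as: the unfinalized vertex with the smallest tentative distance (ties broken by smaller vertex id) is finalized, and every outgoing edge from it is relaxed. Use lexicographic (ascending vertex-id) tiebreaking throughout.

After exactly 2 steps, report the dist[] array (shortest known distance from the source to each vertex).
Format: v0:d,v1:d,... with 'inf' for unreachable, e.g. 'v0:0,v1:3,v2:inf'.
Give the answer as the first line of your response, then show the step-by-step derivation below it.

v0:inf,v1:2,v2:19,v3:inf,v4:inf,v5:inf,v6:0

step 1: dist = v0:inf,v1:2,v2:inf,v3:inf,v4:inf,v5:inf,v6:0
step 2: dist = v0:inf,v1:2,v2:19,v3:inf,v4:inf,v5:inf,v6:0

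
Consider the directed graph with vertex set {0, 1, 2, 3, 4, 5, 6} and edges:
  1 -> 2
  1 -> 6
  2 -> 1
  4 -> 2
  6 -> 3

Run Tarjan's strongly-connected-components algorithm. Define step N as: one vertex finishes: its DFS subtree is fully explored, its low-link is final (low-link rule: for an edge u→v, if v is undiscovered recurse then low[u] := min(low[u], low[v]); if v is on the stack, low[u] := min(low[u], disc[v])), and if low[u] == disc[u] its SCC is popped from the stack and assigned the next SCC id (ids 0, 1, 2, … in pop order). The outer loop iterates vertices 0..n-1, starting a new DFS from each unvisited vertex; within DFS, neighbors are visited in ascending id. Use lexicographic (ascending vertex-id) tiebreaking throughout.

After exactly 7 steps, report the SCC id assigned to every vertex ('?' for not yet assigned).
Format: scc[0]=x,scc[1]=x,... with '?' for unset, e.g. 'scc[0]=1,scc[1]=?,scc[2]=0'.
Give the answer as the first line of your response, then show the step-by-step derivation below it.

scc[0]=0,scc[1]=3,scc[2]=3,scc[3]=1,scc[4]=4,scc[5]=5,scc[6]=2

step 1: low=(low[0]=0,low[1]=?,low[2]=?,low[3]=?,low[4]=?,low[5]=?,low[6]=?); scc=(scc[0]=0,scc[1]=?,scc[2]=?,scc[3]=?,scc[4]=?,scc[5]=?,scc[6]=?)
step 2: low=(low[0]=0,low[1]=1,low[2]=1,low[3]=?,low[4]=?,low[5]=?,low[6]=?); scc=(scc[0]=0,scc[1]=?,scc[2]=?,scc[3]=?,scc[4]=?,scc[5]=?,scc[6]=?)
step 3: low=(low[0]=0,low[1]=1,low[2]=1,low[3]=4,low[4]=?,low[5]=?,low[6]=3); scc=(scc[0]=0,scc[1]=?,scc[2]=?,scc[3]=1,scc[4]=?,scc[5]=?,scc[6]=?)
step 4: low=(low[0]=0,low[1]=1,low[2]=1,low[3]=4,low[4]=?,low[5]=?,low[6]=3); scc=(scc[0]=0,scc[1]=?,scc[2]=?,scc[3]=1,scc[4]=?,scc[5]=?,scc[6]=2)
step 5: low=(low[0]=0,low[1]=1,low[2]=1,low[3]=4,low[4]=?,low[5]=?,low[6]=3); scc=(scc[0]=0,scc[1]=3,scc[2]=3,scc[3]=1,scc[4]=?,scc[5]=?,scc[6]=2)
step 6: low=(low[0]=0,low[1]=1,low[2]=1,low[3]=4,low[4]=5,low[5]=?,low[6]=3); scc=(scc[0]=0,scc[1]=3,scc[2]=3,scc[3]=1,scc[4]=4,scc[5]=?,scc[6]=2)
step 7: low=(low[0]=0,low[1]=1,low[2]=1,low[3]=4,low[4]=5,low[5]=6,low[6]=3); scc=(scc[0]=0,scc[1]=3,scc[2]=3,scc[3]=1,scc[4]=4,scc[5]=5,scc[6]=2)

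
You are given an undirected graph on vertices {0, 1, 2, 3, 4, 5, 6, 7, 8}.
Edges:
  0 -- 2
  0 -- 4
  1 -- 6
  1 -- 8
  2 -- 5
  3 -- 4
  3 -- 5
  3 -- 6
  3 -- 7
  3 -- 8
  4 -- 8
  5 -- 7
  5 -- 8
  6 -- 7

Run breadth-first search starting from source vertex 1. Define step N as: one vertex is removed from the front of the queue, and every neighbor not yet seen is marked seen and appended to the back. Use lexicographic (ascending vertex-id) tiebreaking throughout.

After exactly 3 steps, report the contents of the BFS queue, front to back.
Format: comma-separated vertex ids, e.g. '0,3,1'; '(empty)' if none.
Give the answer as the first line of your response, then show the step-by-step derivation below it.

3,7,4,5

step 1: dequeue 1; queue=[6,8]; order=1
step 2: dequeue 6; queue=[8,3,7]; order=1,6
step 3: dequeue 8; queue=[3,7,4,5]; order=1,6,8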